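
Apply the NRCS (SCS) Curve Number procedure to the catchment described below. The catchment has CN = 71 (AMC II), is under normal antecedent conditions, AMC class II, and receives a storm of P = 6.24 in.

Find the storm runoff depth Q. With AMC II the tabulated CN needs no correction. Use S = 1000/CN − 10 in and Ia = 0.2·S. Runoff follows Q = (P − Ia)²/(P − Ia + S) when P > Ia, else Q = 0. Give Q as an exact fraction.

Q = 23164969/7488725 in ≈ 3.093 in

CN(II) = 71; AMC II needs no correction.
S = 1000/71 − 10 = 290/71 in ≈ 4.085 in
Initial abstraction Ia = S/5 = (290/71)/5 = 58/71 ≈ 0.817 in
P − Ia = 6.240 − 0.817 = 9626/1775 ≈ 5.423 in (> 0, runoff occurs)
Q: (9626/1775)² ÷ (16876/1775) = 23164969/7488725 in (≈ 3.093 in)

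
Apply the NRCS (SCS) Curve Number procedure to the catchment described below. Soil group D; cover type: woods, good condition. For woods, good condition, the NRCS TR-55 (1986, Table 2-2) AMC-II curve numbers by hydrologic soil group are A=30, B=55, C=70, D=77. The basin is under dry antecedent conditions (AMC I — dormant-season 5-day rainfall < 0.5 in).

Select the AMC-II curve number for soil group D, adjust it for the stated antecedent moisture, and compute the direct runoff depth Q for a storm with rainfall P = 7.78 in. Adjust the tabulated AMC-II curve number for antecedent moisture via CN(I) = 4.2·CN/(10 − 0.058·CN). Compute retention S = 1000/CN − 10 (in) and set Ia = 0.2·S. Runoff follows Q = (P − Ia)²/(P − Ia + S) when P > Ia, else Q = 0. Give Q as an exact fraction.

Q = 264209364169/88046701050 in ≈ 3.001 in

NRCS table: woods, good condition, soil group D → CN(II) = 77
Dry (AMC I): CN(I) = 4.2·77/(10 − 0.058·77) = (1617/5)/(2767/500) = 161700/2767 ≈ 58.439
Retention S: 1000/CN − 10 with CN=58.439 → S = 11500/1617 ≈ 7.112 in
Initial abstraction Ia = S/5 = (11500/1617)/5 = 2300/1617 ≈ 1.422 in
Excess rainfall: 7.780 − 1.422 = 6.358 in; P > Ia so Q > 0
Q: (514013/80850)² ÷ (1089013/80850) = 264209364169/88046701050 in (≈ 3.001 in)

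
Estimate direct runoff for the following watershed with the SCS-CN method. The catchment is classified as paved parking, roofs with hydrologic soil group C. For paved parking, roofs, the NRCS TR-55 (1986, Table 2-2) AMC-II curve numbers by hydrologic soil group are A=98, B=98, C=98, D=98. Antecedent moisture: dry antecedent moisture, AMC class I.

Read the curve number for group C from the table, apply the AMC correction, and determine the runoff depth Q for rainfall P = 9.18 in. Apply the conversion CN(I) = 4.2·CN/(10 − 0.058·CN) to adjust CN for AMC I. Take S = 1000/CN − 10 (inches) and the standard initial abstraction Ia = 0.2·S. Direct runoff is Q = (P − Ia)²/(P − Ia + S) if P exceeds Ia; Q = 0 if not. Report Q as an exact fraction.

NRCS table: paved parking, roofs, soil group C → CN(II) = 98
Dry (AMC I): CN(I) = 4.2·98/(10 − 0.058·98) = (2058/5)/(1079/250) = 102900/1079 ≈ 95.366
Max retention: S = 1000/(102900/1079) − 10 = 500/1029 in (≈ 0.486 in)
Ia = 0.2·(500/1029) = 100/1029 in ≈ 0.097 in
Excess rainfall: 9.180 − 0.097 = 9.083 in; P > Ia so Q > 0
Q: (467311/51450)² ÷ (492311/51450) = 218379570721/25329400950 in (≈ 8.622 in)

Q = 218379570721/25329400950 in ≈ 8.622 in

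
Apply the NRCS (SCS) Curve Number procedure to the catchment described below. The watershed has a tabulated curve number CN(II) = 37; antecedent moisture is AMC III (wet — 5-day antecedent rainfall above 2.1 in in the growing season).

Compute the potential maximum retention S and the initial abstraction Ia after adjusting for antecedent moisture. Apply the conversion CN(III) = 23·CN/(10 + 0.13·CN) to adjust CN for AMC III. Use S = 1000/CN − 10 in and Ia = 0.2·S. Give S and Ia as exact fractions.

S = 6300/851 in ≈ 7.403 in; Ia = 1260/851 in ≈ 1.481 in

Adjust CN=37 to AMC III: 23·37/(10 + 0.13·37) → 851 ÷ (1481/100) = 85100/1481 ≈ 57.461
S = 1000/(85100/1481) − 10 = 6300/851 in ≈ 7.403 in
Ia = 0.2S: 0.2·7.403 = 1.481 in (exactly 1260/851)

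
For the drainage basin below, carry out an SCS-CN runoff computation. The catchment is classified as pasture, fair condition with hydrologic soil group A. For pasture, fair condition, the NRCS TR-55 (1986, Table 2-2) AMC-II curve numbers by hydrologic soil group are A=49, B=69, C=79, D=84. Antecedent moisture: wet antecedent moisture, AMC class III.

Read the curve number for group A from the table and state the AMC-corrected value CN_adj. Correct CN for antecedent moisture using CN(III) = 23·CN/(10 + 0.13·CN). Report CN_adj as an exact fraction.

CN_adj = 112700/1637 ≈ 68.845

NRCS table: pasture, fair condition, soil group A → CN(II) = 49
Wet (AMC III): CN(III) = 23·49/(10 + 0.13·49) = 1127/(1637/100) = 112700/1637 ≈ 68.845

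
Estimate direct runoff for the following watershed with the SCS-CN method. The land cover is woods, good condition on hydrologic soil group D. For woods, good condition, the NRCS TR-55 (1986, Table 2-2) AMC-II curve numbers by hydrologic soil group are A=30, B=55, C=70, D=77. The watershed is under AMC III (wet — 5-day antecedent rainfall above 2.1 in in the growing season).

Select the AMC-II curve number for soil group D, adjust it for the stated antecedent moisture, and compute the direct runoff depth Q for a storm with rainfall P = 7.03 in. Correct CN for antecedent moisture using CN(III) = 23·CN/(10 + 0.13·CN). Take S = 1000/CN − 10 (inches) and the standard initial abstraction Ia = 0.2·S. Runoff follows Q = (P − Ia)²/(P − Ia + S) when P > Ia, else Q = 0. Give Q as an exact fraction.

Q = 2717641161/478408700 in ≈ 5.681 in

NRCS table: woods, good condition, soil group D → CN(II) = 77
Wet (AMC III): CN(III) = 23·77/(10 + 0.13·77) = 1771/(2001/100) = 7700/87 ≈ 88.506
S = 1000/(7700/87) − 10 = 100/77 in ≈ 1.299 in
Ia = 0.2·(100/77) = 20/77 in ≈ 0.260 in
P − Ia = 7.030 − 0.260 = 52131/7700 ≈ 6.770 in (> 0, runoff occurs)
Q: (52131/7700)² ÷ (62131/7700) = 2717641161/478408700 in (≈ 5.681 in)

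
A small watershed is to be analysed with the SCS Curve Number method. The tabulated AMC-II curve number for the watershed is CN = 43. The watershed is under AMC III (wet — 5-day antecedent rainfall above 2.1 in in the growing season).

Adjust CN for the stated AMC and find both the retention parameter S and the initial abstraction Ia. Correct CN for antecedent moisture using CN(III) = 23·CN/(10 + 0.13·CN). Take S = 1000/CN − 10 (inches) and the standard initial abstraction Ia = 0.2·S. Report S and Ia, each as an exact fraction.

CN(III) from CN(II)=43: (23·43)/(10 + 0.13·43) = 98900/1559 ≈ 63.438
S = 1000/(98900/1559) − 10 = 5700/989 in ≈ 5.763 in
Ia = 0.2·(5700/989) = 1140/989 in ≈ 1.153 in

S = 5700/989 in ≈ 5.763 in; Ia = 1140/989 in ≈ 1.153 in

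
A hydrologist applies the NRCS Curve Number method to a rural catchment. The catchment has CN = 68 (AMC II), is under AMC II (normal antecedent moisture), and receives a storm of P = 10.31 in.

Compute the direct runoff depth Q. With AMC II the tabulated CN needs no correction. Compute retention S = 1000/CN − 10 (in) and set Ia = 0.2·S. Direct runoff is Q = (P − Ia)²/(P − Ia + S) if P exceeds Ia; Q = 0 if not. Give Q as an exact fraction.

Average conditions: CN = 68 (no AMC adjustment).
Max retention: S = 1000/68 − 10 = 80/17 in (≈ 4.706 in)
Ia = 0.2S: 0.2·4.706 = 0.941 in (exactly 16/17)
Since P=10.310 > Ia=0.941: effective rainfall P−Ia = 15927/1700 in
Q: (15927/1700)² ÷ (23927/1700) = 253669329/40675900 in (≈ 6.236 in)

Q = 253669329/40675900 in ≈ 6.236 in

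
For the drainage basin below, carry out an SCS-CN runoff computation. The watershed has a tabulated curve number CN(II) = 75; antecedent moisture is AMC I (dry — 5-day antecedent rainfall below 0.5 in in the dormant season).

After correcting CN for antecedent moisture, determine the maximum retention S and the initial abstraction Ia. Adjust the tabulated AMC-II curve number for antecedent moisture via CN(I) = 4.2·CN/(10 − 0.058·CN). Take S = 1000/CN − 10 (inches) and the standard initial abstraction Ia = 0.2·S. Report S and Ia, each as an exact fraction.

Dry (AMC I): CN(I) = 4.2·75/(10 − 0.058·75) = 315/(113/20) = 6300/113 ≈ 55.752
Max retention: S = 1000/(6300/113) − 10 = 500/63 in (≈ 7.937 in)
Initial abstraction Ia = S/5 = (500/63)/5 = 100/63 ≈ 1.587 in

S = 500/63 in ≈ 7.937 in; Ia = 100/63 in ≈ 1.587 in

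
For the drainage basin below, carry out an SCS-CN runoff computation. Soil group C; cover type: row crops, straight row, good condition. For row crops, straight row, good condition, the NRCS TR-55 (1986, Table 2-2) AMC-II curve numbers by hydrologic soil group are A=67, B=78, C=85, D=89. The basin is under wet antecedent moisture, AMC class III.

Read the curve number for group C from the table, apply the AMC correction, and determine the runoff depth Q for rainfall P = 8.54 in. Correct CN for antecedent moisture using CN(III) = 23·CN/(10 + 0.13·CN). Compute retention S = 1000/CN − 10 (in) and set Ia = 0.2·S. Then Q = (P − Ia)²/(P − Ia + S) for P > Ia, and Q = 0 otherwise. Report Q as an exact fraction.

NRCS table: row crops, straight row, good condition, soil group C → CN(II) = 85
Adjust CN=85 to AMC III: 23·85/(10 + 0.13·85) → 1955 ÷ (421/20) = 39100/421 ≈ 92.874
S = 1000/(39100/421) − 10 = 300/391 in ≈ 0.767 in
Ia = 0.2·(300/391) = 60/391 in ≈ 0.153 in
P − Ia = 8.540 − 0.153 = 163957/19550 ≈ 8.387 in (> 0, runoff occurs)
Q: (163957/19550)² ÷ (178957/19550) = 26881897849/3498609350 in (≈ 7.684 in)

Q = 26881897849/3498609350 in ≈ 7.684 in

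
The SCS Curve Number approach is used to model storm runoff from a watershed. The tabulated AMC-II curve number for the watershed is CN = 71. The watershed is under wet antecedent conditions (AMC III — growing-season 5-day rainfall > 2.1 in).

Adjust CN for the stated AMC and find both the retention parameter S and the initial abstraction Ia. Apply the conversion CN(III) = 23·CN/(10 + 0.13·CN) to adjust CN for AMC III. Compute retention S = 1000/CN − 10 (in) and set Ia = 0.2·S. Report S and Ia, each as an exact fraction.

CN(III) from CN(II)=71: (23·71)/(10 + 0.13·71) = 163300/1923 ≈ 84.919
S = 1000/(163300/1923) − 10 = 2900/1633 in ≈ 1.776 in
Ia = 0.2S: 0.2·1.776 = 0.355 in (exactly 580/1633)

S = 2900/1633 in ≈ 1.776 in; Ia = 580/1633 in ≈ 0.355 in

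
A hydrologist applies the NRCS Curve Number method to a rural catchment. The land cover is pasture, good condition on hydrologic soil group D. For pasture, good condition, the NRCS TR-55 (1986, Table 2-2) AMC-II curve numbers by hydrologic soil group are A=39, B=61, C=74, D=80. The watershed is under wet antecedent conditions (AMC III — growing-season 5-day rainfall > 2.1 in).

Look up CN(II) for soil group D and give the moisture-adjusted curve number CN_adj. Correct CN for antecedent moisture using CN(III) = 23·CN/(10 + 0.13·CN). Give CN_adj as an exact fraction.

NRCS table: pasture, good condition, soil group D → CN(II) = 80
CN(III) from CN(II)=80: (23·80)/(10 + 0.13·80) = 4600/51 ≈ 90.196

CN_adj = 4600/51 ≈ 90.196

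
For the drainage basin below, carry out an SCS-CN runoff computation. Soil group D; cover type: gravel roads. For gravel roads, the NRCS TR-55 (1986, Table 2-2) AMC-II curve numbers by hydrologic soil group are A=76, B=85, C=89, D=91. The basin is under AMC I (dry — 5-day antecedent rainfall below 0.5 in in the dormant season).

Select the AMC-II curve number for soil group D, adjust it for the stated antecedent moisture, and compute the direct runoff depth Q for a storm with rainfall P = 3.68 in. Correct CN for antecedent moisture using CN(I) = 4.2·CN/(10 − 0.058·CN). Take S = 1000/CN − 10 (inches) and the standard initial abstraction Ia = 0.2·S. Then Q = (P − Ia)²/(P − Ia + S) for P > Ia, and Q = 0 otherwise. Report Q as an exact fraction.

NRCS table: gravel roads, soil group D → CN(II) = 91
CN(I) from CN(II)=91: (4.2·91)/(10 − 0.058·91) = 63700/787 ≈ 80.940
S = 1000/(63700/787) − 10 = 1500/637 in ≈ 2.355 in
Initial abstraction Ia = S/5 = (1500/637)/5 = 300/637 ≈ 0.471 in
Since P=3.680 > Ia=0.471: effective rainfall P−Ia = 51104/15925 in
Q = (51104/15925)²/((51104/15925) + 1500/637) = (2611618816/253605625)/(88604/15925) = 652904704/352754675 in ≈ 1.851 in

Q = 652904704/352754675 in ≈ 1.851 in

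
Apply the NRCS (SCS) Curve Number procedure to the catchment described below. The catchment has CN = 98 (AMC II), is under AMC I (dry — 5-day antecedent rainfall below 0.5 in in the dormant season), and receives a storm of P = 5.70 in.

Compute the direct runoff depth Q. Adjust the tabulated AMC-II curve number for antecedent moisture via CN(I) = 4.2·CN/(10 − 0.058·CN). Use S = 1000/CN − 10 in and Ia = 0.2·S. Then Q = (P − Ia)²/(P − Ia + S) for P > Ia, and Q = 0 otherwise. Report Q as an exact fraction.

Dry (AMC I): CN(I) = 4.2·98/(10 − 0.058·98) = (2058/5)/(1079/250) = 102900/1079 ≈ 95.366
S = 1000/(102900/1079) − 10 = 500/1029 in ≈ 0.486 in
Initial abstraction Ia = S/5 = (500/1029)/5 = 100/1029 ≈ 0.097 in
Excess rainfall: 5.700 − 0.097 = 5.603 in; P > Ia so Q > 0
Runoff Q = (P−Ia)²/(P−Ia+S) = (5.603)²/(5.603+0.486) = 3323868409/644699370 ≈ 5.156 in

Q = 3323868409/644699370 in ≈ 5.156 in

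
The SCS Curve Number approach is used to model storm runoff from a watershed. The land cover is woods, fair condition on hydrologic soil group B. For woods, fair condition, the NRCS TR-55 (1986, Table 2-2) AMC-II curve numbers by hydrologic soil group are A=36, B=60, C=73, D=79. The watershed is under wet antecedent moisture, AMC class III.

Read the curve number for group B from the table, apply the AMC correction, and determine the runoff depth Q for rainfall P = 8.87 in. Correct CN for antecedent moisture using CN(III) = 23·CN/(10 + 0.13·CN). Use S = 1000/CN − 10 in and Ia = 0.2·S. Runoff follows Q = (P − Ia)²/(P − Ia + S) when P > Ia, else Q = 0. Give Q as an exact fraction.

NRCS table: woods, fair condition, soil group B → CN(II) = 60
CN(III) from CN(II)=60: (23·60)/(10 + 0.13·60) = 6900/89 ≈ 77.528
Retention S: 1000/CN − 10 with CN=77.528 → S = 200/69 ≈ 2.899 in
Ia = 0.2S: 0.2·2.899 = 0.580 in (exactly 40/69)
Excess rainfall: 8.870 − 0.580 = 8.290 in; P > Ia so Q > 0
Q = (57203/6900)²/((57203/6900) + 200/69) = (3272183209/47610000)/(77203/6900) = 3272183209/532700700 in ≈ 6.143 in

Q = 3272183209/532700700 in ≈ 6.143 in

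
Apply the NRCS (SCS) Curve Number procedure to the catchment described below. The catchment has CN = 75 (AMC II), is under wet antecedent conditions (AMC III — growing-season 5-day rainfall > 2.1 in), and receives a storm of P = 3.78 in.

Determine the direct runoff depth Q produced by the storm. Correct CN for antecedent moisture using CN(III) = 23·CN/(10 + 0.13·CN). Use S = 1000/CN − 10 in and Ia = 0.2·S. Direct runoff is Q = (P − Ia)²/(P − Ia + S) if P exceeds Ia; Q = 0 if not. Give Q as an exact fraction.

Wet (AMC III): CN(III) = 23·75/(10 + 0.13·75) = 1725/(79/4) = 6900/79 ≈ 87.342
S = 1000/(6900/79) − 10 = 100/69 in ≈ 1.449 in
Initial abstraction Ia = S/5 = (100/69)/5 = 20/69 ≈ 0.290 in
Since P=3.780 > Ia=0.290: effective rainfall P−Ia = 12041/3450 in
Q = (12041/3450)²/((12041/3450) + 100/69) = (144985681/11902500)/(17041/3450) = 144985681/58791450 in ≈ 2.466 in

Q = 144985681/58791450 in ≈ 2.466 in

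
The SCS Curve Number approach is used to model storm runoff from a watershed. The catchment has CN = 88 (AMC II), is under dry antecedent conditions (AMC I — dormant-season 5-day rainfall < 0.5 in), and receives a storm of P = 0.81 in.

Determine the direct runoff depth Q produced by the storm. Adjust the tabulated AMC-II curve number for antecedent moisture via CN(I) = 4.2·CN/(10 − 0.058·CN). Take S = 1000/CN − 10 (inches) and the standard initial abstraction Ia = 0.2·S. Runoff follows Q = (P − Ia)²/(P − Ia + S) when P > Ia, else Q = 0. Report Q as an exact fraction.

Q = 1530169/202024900 in ≈ 0.008 in

Dry (AMC I): CN(I) = 4.2·88/(10 − 0.058·88) = (1848/5)/(612/125) = 3850/51 ≈ 75.490
Retention S: 1000/CN − 10 with CN=75.490 → S = 250/77 ≈ 3.247 in
Ia = 0.2·(250/77) = 50/77 in ≈ 0.649 in
Excess rainfall: 0.810 − 0.649 = 0.161 in; P > Ia so Q > 0
Runoff Q = (P−Ia)²/(P−Ia+S) = (0.161)²/(0.161+3.247) = 1530169/202024900 ≈ 0.008 in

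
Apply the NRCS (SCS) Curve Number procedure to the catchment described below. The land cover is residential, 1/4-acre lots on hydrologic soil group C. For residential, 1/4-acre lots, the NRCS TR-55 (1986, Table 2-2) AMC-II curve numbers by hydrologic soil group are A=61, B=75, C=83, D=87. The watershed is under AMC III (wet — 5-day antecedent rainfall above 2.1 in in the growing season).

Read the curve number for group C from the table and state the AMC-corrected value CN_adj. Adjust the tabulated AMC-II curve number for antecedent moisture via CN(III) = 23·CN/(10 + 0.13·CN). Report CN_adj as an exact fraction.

CN_adj = 190900/2079 ≈ 91.823

NRCS table: residential, 1/4-acre lots, soil group C → CN(II) = 83
Wet (AMC III): CN(III) = 23·83/(10 + 0.13·83) = 1909/(2079/100) = 190900/2079 ≈ 91.823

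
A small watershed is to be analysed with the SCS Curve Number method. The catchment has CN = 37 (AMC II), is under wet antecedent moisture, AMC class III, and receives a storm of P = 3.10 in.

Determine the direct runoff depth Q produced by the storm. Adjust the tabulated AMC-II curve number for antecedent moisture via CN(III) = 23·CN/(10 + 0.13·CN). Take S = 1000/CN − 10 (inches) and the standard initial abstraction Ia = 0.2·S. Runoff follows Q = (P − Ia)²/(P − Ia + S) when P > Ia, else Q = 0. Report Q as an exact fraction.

Wet (AMC III): CN(III) = 23·37/(10 + 0.13·37) = 851/(1481/100) = 85100/1481 ≈ 57.461
Retention S: 1000/CN − 10 with CN=57.461 → S = 6300/851 ≈ 7.403 in
Ia = 0.2·(6300/851) = 1260/851 in ≈ 1.481 in
P − Ia = 3.100 − 1.481 = 13781/8510 ≈ 1.619 in (> 0, runoff occurs)
Q = (13781/8510)²/((13781/8510) + 6300/851) = (189915961/72420100)/(76781/8510) = 189915961/653406310 in ≈ 0.291 in

Q = 189915961/653406310 in ≈ 0.291 in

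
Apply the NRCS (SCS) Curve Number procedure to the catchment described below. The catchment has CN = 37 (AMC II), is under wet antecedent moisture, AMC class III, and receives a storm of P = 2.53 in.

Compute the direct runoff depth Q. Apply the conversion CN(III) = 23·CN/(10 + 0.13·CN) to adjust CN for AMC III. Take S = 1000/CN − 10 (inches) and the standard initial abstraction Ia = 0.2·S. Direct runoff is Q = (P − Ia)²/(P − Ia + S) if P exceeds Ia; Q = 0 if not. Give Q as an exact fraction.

Q = 7975025809/61212685300 in ≈ 0.130 in

Adjust CN=37 to AMC III: 23·37/(10 + 0.13·37) → 851 ÷ (1481/100) = 85100/1481 ≈ 57.461
Retention S: 1000/CN − 10 with CN=57.461 → S = 6300/851 ≈ 7.403 in
Ia = 0.2·(6300/851) = 1260/851 in ≈ 1.481 in
Excess rainfall: 2.530 − 1.481 = 1.049 in; P > Ia so Q > 0
Q = (89303/85100)²/((89303/85100) + 6300/851) = (7975025809/7242010000)/(719303/85100) = 7975025809/61212685300 in ≈ 0.130 in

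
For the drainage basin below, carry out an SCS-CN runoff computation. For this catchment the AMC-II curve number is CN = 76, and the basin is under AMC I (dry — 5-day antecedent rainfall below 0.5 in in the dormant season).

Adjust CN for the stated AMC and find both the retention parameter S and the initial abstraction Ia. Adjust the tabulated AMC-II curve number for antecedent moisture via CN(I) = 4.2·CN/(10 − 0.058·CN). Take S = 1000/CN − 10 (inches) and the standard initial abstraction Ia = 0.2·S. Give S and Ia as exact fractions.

Adjust CN=76 to AMC I: 4.2·76/(10 − 0.058·76) → (1596/5) ÷ (699/125) = 13300/233 ≈ 57.082
S = 1000/(13300/233) − 10 = 1000/133 in ≈ 7.519 in
Ia = 0.2S: 0.2·7.519 = 1.504 in (exactly 200/133)

S = 1000/133 in ≈ 7.519 in; Ia = 200/133 in ≈ 1.504 in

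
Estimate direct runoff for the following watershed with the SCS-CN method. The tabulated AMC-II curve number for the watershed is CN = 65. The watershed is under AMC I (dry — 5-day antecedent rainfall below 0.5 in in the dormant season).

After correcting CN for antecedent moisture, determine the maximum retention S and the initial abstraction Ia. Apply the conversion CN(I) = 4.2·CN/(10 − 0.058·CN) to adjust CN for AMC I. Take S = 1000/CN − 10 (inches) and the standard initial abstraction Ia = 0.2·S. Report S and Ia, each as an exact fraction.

CN(I) from CN(II)=65: (4.2·65)/(10 − 0.058·65) = 3900/89 ≈ 43.820
Retention S: 1000/CN − 10 with CN=43.820 → S = 500/39 ≈ 12.821 in
Initial abstraction Ia = S/5 = (500/39)/5 = 100/39 ≈ 2.564 in

S = 500/39 in ≈ 12.821 in; Ia = 100/39 in ≈ 2.564 in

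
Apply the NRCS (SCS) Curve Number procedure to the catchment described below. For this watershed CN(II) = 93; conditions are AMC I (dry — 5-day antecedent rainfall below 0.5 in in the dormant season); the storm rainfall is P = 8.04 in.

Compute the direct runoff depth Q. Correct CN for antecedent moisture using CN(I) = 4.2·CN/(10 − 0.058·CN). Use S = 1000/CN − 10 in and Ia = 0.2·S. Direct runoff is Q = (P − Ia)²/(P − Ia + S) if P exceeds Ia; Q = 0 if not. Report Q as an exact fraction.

CN(I) from CN(II)=93: (4.2·93)/(10 − 0.058·93) = 27900/329 ≈ 84.802
S = 1000/(27900/329) − 10 = 500/279 in ≈ 1.792 in
Ia = 0.2S: 0.2·1.792 = 0.358 in (exactly 100/279)
Excess rainfall: 8.040 − 0.358 = 7.682 in; P > Ia so Q > 0
Runoff Q = (P−Ia)²/(P−Ia+S) = (7.682)²/(7.682+1.792) = 2870709241/460901025 ≈ 6.228 in

Q = 2870709241/460901025 in ≈ 6.228 in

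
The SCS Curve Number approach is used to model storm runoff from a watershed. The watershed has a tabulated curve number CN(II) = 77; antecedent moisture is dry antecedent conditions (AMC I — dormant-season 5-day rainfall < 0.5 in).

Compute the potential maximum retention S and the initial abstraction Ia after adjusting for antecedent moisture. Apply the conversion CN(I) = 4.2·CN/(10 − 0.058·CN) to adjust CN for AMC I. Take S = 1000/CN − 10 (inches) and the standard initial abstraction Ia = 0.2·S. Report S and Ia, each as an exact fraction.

CN(I) from CN(II)=77: (4.2·77)/(10 − 0.058·77) = 161700/2767 ≈ 58.439
Max retention: S = 1000/(161700/2767) − 10 = 11500/1617 in (≈ 7.112 in)
Ia = 0.2S: 0.2·7.112 = 1.422 in (exactly 2300/1617)

S = 11500/1617 in ≈ 7.112 in; Ia = 2300/1617 in ≈ 1.422 in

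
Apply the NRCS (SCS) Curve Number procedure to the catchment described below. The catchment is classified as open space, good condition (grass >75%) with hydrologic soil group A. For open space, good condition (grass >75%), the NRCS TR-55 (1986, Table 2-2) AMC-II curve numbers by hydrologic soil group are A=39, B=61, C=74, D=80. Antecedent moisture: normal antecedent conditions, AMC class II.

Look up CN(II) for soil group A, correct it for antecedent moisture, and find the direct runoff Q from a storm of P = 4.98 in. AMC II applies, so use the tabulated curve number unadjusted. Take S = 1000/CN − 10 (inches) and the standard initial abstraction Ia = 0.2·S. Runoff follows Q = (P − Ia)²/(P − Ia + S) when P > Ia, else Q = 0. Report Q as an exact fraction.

NRCS table: open space, good condition (grass >75%), soil group A → CN(II) = 39
Average conditions: CN = 39 (no AMC adjustment).
S = 1000/39 − 10 = 610/39 in ≈ 15.641 in
Ia = 0.2S: 0.2·15.641 = 3.128 in (exactly 122/39)
P − Ia = 4.980 − 3.128 = 3611/1950 ≈ 1.852 in (> 0, runoff occurs)
Q = (3611/1950)²/((3611/1950) + 610/39) = (13039321/3802500)/(34111/1950) = 13039321/66516450 in ≈ 0.196 in

Q = 13039321/66516450 in ≈ 0.196 in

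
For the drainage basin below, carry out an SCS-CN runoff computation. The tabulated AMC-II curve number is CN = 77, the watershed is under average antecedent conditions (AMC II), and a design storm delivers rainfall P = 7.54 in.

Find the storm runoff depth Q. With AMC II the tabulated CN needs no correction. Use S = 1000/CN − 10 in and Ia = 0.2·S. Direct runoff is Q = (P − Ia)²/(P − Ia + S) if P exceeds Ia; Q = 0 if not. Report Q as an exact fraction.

CN(II) = 77; AMC II needs no correction.
Retention S: 1000/CN − 10 with CN=77.000 → S = 230/77 ≈ 2.987 in
Ia = 0.2·(230/77) = 46/77 in ≈ 0.597 in
Since P=7.540 > Ia=0.597: effective rainfall P−Ia = 26729/3850 in
Q = (26729/3850)²/((26729/3850) + 230/77) = (714439441/14822500)/(38229/3850) = 714439441/147181650 in ≈ 4.854 in

Q = 714439441/147181650 in ≈ 4.854 in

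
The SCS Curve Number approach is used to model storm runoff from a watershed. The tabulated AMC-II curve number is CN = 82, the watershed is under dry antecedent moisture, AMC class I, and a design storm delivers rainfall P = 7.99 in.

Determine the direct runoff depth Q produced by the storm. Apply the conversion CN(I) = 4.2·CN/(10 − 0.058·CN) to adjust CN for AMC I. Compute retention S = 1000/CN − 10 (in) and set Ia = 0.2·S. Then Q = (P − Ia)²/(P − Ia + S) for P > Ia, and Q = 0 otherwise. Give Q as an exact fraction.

Dry (AMC I): CN(I) = 4.2·82/(10 − 0.058·82) = (1722/5)/(1311/250) = 28700/437 ≈ 65.675
Max retention: S = 1000/(28700/437) − 10 = 1500/287 in (≈ 5.226 in)
Ia = 0.2·(1500/287) = 300/287 in ≈ 1.045 in
P − Ia = 7.990 − 1.045 = 199313/28700 ≈ 6.945 in (> 0, runoff occurs)
Runoff Q = (P−Ia)²/(P−Ia+S) = (6.945)²/(6.945+5.226) = 39725671969/10025283100 ≈ 3.963 in

Q = 39725671969/10025283100 in ≈ 3.963 in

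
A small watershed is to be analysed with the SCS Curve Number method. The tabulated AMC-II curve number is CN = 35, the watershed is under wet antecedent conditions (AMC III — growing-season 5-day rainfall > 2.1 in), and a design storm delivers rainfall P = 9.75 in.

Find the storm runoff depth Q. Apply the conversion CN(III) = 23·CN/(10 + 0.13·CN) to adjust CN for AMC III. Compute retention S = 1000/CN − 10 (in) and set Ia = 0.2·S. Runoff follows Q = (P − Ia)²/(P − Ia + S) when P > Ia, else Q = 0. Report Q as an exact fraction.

Q = 2111317/517132 in ≈ 4.083 in

CN(III) from CN(II)=35: (23·35)/(10 + 0.13·35) = 16100/291 ≈ 55.326
Max retention: S = 1000/(16100/291) − 10 = 1300/161 in (≈ 8.075 in)
Initial abstraction Ia = S/5 = (1300/161)/5 = 260/161 ≈ 1.615 in
Excess rainfall: 9.750 − 1.615 = 8.135 in; P > Ia so Q > 0
Q: (5239/644)² ÷ (10439/644) = 2111317/517132 in (≈ 4.083 in)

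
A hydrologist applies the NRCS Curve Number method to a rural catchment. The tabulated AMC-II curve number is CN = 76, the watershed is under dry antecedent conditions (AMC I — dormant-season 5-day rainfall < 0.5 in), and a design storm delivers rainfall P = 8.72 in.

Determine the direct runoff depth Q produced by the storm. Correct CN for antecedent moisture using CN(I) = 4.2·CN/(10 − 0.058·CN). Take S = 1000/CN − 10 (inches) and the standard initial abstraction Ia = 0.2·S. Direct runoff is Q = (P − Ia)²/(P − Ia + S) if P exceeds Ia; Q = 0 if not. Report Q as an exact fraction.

Dry (AMC I): CN(I) = 4.2·76/(10 − 0.058·76) = (1596/5)/(699/125) = 13300/233 ≈ 57.082
S = 1000/(13300/233) − 10 = 1000/133 in ≈ 7.519 in
Ia = 0.2·(1000/133) = 200/133 in ≈ 1.504 in
Excess rainfall: 8.720 − 1.504 = 7.216 in; P > Ia so Q > 0
Q: (23994/3325)² ÷ (48994/3325) = 287856018/81452525 in (≈ 3.534 in)

Q = 287856018/81452525 in ≈ 3.534 in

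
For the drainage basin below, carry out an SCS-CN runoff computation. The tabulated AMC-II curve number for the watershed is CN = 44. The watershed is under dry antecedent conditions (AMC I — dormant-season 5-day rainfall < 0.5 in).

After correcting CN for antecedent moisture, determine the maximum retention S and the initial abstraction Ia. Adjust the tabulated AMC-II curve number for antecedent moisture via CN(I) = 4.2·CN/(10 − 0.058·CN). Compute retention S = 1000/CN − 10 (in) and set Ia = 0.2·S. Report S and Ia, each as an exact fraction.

S = 1000/33 in ≈ 30.303 in; Ia = 200/33 in ≈ 6.061 in

CN(I) from CN(II)=44: (4.2·44)/(10 − 0.058·44) = 3300/133 ≈ 24.812
S = 1000/(3300/133) − 10 = 1000/33 in ≈ 30.303 in
Ia = 0.2·(1000/33) = 200/33 in ≈ 6.061 in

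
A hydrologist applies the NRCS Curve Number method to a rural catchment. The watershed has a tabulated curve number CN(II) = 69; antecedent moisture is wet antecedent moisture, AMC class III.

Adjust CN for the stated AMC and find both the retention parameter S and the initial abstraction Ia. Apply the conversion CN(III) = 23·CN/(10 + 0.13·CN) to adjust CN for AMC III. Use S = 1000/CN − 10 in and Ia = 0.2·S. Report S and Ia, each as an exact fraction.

S = 3100/1587 in ≈ 1.953 in; Ia = 620/1587 in ≈ 0.391 in

Wet (AMC III): CN(III) = 23·69/(10 + 0.13·69) = 1587/(1897/100) = 158700/1897 ≈ 83.658
Max retention: S = 1000/(158700/1897) − 10 = 3100/1587 in (≈ 1.953 in)
Initial abstraction Ia = S/5 = (3100/1587)/5 = 620/1587 ≈ 0.391 in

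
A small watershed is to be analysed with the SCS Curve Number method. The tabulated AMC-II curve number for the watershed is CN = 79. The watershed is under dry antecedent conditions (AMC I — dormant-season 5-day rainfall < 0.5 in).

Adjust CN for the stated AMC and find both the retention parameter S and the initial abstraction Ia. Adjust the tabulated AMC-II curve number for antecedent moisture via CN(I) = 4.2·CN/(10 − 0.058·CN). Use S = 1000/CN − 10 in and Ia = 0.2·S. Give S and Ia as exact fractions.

CN(I) from CN(II)=79: (4.2·79)/(10 − 0.058·79) = 7900/129 ≈ 61.240
S = 1000/(7900/129) − 10 = 500/79 in ≈ 6.329 in
Ia = 0.2S: 0.2·6.329 = 1.266 in (exactly 100/79)

S = 500/79 in ≈ 6.329 in; Ia = 100/79 in ≈ 1.266 in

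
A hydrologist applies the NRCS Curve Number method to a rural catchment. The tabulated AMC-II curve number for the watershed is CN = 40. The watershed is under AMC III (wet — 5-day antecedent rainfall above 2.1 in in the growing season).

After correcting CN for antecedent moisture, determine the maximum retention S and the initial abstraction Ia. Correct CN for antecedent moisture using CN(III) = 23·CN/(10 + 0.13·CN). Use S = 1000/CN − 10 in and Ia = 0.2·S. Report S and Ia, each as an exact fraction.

S = 150/23 in ≈ 6.522 in; Ia = 30/23 in ≈ 1.304 in

Wet (AMC III): CN(III) = 23·40/(10 + 0.13·40) = 920/(76/5) = 1150/19 ≈ 60.526
S = 1000/(1150/19) − 10 = 150/23 in ≈ 6.522 in
Ia = 0.2·(150/23) = 30/23 in ≈ 1.304 in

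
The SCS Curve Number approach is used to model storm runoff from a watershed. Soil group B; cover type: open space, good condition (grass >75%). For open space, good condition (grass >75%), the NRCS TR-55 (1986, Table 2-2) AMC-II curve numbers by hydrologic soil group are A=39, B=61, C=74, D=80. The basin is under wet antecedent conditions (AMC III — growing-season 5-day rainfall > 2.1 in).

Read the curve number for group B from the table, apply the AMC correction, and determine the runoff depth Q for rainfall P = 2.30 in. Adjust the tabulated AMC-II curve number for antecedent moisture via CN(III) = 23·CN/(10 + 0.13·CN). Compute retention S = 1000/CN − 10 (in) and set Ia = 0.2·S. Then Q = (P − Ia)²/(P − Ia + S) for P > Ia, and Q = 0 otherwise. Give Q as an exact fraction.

NRCS table: open space, good condition (grass >75%), soil group B → CN(II) = 61
CN(III) from CN(II)=61: (23·61)/(10 + 0.13·61) = 140300/1793 ≈ 78.249
S = 1000/(140300/1793) − 10 = 3900/1403 in ≈ 2.780 in
Initial abstraction Ia = S/5 = (3900/1403)/5 = 780/1403 ≈ 0.556 in
Since P=2.300 > Ia=0.556: effective rainfall P−Ia = 24469/14030 in
Q = (24469/14030)²/((24469/14030) + 3900/1403) = (598731961/196840900)/(63469/14030) = 598731961/890470070 in ≈ 0.672 in

Q = 598731961/890470070 in ≈ 0.672 in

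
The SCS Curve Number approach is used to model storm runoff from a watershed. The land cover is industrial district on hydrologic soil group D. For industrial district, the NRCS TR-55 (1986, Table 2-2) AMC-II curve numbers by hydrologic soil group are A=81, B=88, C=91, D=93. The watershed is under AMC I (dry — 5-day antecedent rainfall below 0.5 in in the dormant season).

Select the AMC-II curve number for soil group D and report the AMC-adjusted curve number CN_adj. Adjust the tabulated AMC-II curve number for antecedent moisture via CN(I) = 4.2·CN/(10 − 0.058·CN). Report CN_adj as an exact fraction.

CN_adj = 27900/329 ≈ 84.802

NRCS table: industrial district, soil group D → CN(II) = 93
Dry (AMC I): CN(I) = 4.2·93/(10 − 0.058·93) = (1953/5)/(2303/500) = 27900/329 ≈ 84.802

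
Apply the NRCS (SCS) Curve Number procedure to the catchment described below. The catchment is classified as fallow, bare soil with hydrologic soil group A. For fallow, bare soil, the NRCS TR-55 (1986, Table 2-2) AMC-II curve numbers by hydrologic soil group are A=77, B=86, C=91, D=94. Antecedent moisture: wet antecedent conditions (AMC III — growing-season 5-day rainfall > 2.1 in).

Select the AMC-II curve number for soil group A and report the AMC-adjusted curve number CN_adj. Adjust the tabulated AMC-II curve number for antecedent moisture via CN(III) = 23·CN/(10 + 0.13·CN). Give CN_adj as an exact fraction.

CN_adj = 7700/87 ≈ 88.506

NRCS table: fallow, bare soil, soil group A → CN(II) = 77
Wet (AMC III): CN(III) = 23·77/(10 + 0.13·77) = 1771/(2001/100) = 7700/87 ≈ 88.506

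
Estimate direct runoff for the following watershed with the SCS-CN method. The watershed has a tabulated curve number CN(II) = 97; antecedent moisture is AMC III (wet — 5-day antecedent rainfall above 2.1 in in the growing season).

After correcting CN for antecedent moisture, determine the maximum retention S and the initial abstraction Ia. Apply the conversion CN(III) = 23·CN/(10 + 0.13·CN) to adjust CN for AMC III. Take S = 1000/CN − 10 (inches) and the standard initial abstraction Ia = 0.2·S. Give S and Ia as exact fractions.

S = 300/2231 in ≈ 0.134 in; Ia = 60/2231 in ≈ 0.027 in

Adjust CN=97 to AMC III: 23·97/(10 + 0.13·97) → 2231 ÷ (2261/100) = 223100/2261 ≈ 98.673
Retention S: 1000/CN − 10 with CN=98.673 → S = 300/2231 ≈ 0.134 in
Ia = 0.2S: 0.2·0.134 = 0.027 in (exactly 60/2231)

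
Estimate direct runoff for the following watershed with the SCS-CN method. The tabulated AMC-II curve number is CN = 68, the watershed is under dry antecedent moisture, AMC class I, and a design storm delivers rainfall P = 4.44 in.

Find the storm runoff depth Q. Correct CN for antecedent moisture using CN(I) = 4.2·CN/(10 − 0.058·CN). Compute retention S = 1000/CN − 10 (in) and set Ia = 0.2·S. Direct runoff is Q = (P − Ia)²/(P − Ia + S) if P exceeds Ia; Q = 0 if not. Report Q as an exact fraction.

Dry (AMC I): CN(I) = 4.2·68/(10 − 0.058·68) = (1428/5)/(757/125) = 35700/757 ≈ 47.160
S = 1000/(35700/757) − 10 = 4000/357 in ≈ 11.204 in
Ia = 0.2S: 0.2·11.204 = 2.241 in (exactly 800/357)
P − Ia = 4.440 − 2.241 = 19627/8925 ≈ 2.199 in (> 0, runoff occurs)
Runoff Q = (P−Ia)²/(P−Ia+S) = (2.199)²/(2.199+11.204) = 385219129/1067670975 ≈ 0.361 in

Q = 385219129/1067670975 in ≈ 0.361 in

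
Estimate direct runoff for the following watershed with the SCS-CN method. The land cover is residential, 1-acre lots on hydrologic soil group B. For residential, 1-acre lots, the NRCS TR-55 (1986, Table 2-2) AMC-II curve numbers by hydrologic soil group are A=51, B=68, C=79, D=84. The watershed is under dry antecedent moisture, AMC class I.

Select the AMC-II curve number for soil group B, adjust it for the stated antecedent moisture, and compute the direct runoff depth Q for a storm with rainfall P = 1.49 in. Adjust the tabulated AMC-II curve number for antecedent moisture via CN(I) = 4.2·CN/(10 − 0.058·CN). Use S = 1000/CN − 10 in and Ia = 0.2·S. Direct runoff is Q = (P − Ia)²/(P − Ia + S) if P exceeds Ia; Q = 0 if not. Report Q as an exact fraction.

Q = 0 in ≈ 0.000 in

NRCS table: residential, 1-acre lots, soil group B → CN(II) = 68
Adjust CN=68 to AMC I: 4.2·68/(10 − 0.058·68) → (1428/5) ÷ (757/125) = 35700/757 ≈ 47.160
Retention S: 1000/CN − 10 with CN=47.160 → S = 4000/357 ≈ 11.204 in
Ia = 0.2S: 0.2·11.204 = 2.241 in (exactly 800/357)
P = 1.490 ≤ Ia = 2.241 in: entire storm abstracted, Q = 0.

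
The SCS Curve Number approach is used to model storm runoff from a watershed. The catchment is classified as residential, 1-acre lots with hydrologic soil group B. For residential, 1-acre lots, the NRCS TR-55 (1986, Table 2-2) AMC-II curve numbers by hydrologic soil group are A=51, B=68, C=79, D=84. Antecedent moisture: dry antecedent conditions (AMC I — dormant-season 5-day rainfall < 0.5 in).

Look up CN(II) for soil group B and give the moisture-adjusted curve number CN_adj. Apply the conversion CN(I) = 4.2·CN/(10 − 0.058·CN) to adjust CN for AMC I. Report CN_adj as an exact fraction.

NRCS table: residential, 1-acre lots, soil group B → CN(II) = 68
CN(I) from CN(II)=68: (4.2·68)/(10 − 0.058·68) = 35700/757 ≈ 47.160

CN_adj = 35700/757 ≈ 47.160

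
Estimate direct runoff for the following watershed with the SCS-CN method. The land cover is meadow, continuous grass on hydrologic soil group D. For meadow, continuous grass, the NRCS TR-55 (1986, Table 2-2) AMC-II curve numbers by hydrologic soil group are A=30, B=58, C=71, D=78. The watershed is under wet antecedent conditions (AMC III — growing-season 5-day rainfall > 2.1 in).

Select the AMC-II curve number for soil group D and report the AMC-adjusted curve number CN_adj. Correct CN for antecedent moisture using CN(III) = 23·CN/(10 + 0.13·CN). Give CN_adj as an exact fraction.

CN_adj = 89700/1007 ≈ 89.076

NRCS table: meadow, continuous grass, soil group D → CN(II) = 78
CN(III) from CN(II)=78: (23·78)/(10 + 0.13·78) = 89700/1007 ≈ 89.076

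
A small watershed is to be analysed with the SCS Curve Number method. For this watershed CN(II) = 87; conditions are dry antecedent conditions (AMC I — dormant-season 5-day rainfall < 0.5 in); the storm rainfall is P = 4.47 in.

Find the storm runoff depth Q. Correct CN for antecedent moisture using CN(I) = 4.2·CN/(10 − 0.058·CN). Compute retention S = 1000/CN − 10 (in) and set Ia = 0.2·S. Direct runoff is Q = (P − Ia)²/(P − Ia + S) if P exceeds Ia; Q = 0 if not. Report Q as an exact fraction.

Q = 471514315561/244209426300 in ≈ 1.931 in

Adjust CN=87 to AMC I: 4.2·87/(10 − 0.058·87) → (1827/5) ÷ (2477/500) = 182700/2477 ≈ 73.759
S = 1000/(182700/2477) − 10 = 6500/1827 in ≈ 3.558 in
Initial abstraction Ia = S/5 = (6500/1827)/5 = 1300/1827 ≈ 0.712 in
P − Ia = 4.470 − 0.712 = 686669/182700 ≈ 3.758 in (> 0, runoff occurs)
Q = (686669/182700)²/((686669/182700) + 6500/1827) = (471514315561/33379290000)/(1336669/182700) = 471514315561/244209426300 in ≈ 1.931 in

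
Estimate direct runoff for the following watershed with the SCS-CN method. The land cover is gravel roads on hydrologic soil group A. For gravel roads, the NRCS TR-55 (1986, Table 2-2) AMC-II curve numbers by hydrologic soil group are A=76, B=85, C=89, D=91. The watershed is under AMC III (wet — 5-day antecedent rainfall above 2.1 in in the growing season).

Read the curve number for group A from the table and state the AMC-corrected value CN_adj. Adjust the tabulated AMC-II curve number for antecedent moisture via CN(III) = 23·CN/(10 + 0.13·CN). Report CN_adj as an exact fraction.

NRCS table: gravel roads, soil group A → CN(II) = 76
Adjust CN=76 to AMC III: 23·76/(10 + 0.13·76) → 1748 ÷ (497/25) = 43700/497 ≈ 87.928

CN_adj = 43700/497 ≈ 87.928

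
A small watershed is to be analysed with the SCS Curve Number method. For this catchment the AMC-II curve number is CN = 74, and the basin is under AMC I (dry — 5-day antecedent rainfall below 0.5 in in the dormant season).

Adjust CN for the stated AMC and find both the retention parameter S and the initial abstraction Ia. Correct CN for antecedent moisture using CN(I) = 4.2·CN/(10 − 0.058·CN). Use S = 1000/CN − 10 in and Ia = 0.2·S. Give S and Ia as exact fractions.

CN(I) from CN(II)=74: (4.2·74)/(10 − 0.058·74) = 77700/1427 ≈ 54.450
Max retention: S = 1000/(77700/1427) − 10 = 6500/777 in (≈ 8.366 in)
Ia = 0.2S: 0.2·8.366 = 1.673 in (exactly 1300/777)

S = 6500/777 in ≈ 8.366 in; Ia = 1300/777 in ≈ 1.673 in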